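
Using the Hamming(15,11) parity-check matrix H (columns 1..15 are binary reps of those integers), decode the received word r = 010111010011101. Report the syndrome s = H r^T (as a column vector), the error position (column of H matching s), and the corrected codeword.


s = (1, 0, 0, 0)^T, error position = 8, corrected codeword c = 010111000011101

Compute s = H r^T mod 2 one row at a time:
  s_1 = 1 + 0 + 0 + 1 + 1 + 1 + 0 + 1 = 5 ≡ 1 (mod 2).
  s_2 = 1 + 1 + 1 + 0 + 1 + 1 + 0 + 1 = 6 ≡ 0 (mod 2).
  s_3 = 1 + 0 + 1 + 0 + 0 + 1 + 0 + 1 = 4 ≡ 0 (mod 2).
  s_4 = 0 + 0 + 1 + 0 + 0 + 1 + 1 + 1 = 4 ≡ 0 (mod 2).
s = (1, 0, 0, 0)^T — this equals column 8 of H (binary 1000), so error is at position 8.
Correct: flip bit 8 of r = 010111010011101 to get c = 010111000011101.


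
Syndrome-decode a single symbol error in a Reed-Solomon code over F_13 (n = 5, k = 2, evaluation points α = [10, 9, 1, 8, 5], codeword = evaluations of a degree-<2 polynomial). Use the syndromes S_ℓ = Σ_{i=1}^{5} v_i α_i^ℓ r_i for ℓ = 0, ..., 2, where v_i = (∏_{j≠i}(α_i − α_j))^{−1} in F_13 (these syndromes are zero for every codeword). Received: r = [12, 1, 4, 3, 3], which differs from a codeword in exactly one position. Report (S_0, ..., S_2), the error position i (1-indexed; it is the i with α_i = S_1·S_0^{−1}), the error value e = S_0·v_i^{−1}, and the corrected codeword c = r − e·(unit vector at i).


S = (1, 5, 12), error at position 5, error magnitude e = 7, c = [12, 1, 4, 3, 9].

Step 1: column multipliers v_i = (∏_{j≠i}(α_i − α_j))^{−1} mod 13.
  i = 1 (α = 10): (10−9)(10−1)(10−8)(10−5) = 1·9·2·5 = 90 ≡ 12, so v_1 = 12^{−1} = 12 (mod 13).
  i = 2 (α = 9): (9−10)(9−1)(9−8)(9−5) = (−1)·8·1·4 = −32 ≡ 7, so v_2 = 7^{−1} = 2 (mod 13).
  i = 3 (α = 1): (1−10)(1−9)(1−8)(1−5) = (−9)·(−8)·(−7)·(−4) = 2016 ≡ 1, so v_3 = 1^{−1} = 1 (mod 13).
  i = 4 (α = 8): (8−10)(8−9)(8−1)(8−5) = (−2)·(−1)·7·3 = 42 ≡ 3, so v_4 = 3^{−1} = 9 (mod 13).
  i = 5 (α = 5): (5−10)(5−9)(5−1)(5−8) = (−5)·(−4)·4·(−3) = −240 ≡ 7, so v_5 = 7^{−1} = 2 (mod 13).
  v = [12, 2, 1, 9, 2].
Step 2: syndromes of r = [12, 1, 4, 3, 3] (all sums mod 13).
  S_0 = Σ v_i r_i = 12·12 + 2·1 + 1·4 + 9·3 + 2·3 = 183 ≡ 1.
  S_1 = Σ v_i α_i r_i = 12·10·12 + 2·9·1 + 1·1·4 + 9·8·3 + 2·5·3 = 1708 ≡ 5.
  α_i^2 mod 13 = [9, 3, 1, 12, 12].
  S_2 = Σ v_i α_i^2 r_i = 12·9·12 + 2·3·1 + 1·1·4 + 9·12·3 + 2·12·3 = 1702 ≡ 12.
  S = (1, 5, 12) ≠ 0, so r is not a codeword (an error is present).
Step 3: locate the error. For a single error e at position i, S_ℓ = v_i·e·α_i^ℓ, so α_err = S_1/S_0.
  S_0^{−1} = 1^{−1} = 1 (mod 13), so α_err = 5·1 = 5 ≡ 5 = α_5. Error position i = 5.
  Consistency check: S_2/S_1 = 12·8 = 96 ≡ 5 = α_err ✓ (single-error assumption holds).
Step 4: error magnitude e = S_0/v_5 = S_0·∏_{j≠5}(α_5 − α_j) = 1·7 = 7 ≡ 7 (mod 13).
Step 5: correct position 5: c_5 = r_5 − e = 3 − 7 ≡ 9 (mod 13). Hence c = [12, 1, 4, 3, 9].
  Check: interpolating c through the α_i gives m(x) = 6 + 11·x (degree < 2) with m(α_i) = c_i for every i, so c is indeed a codeword.


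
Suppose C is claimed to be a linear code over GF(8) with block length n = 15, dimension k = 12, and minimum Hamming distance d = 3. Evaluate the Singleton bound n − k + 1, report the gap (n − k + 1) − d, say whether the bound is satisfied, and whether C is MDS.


Singleton RHS = n − k + 1 = 4, slack = 1, bound satisfied, not MDS.

Singleton bound: d ≤ n − k + 1.
Here n = 15, k = 12, so n − k + 1 = 4.
Given d = 3, check d ≤ 4: YES.
Slack = (n − k + 1) − d = 1.
The code is NOT MDS (slack = 1 > 0).
Description: the claimed parameters are [15, 12, 3]_8; such a code would be non-MDS.


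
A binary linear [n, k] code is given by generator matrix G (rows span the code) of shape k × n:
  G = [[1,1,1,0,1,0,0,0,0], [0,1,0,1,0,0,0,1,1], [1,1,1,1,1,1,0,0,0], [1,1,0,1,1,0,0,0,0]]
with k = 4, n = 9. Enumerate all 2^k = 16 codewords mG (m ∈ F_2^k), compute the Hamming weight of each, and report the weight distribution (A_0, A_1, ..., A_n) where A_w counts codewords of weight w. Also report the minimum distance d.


Weight distribution: A_0 = 1, A_2 = 3, A_4 = 7, A_6 = 5. Minimum distance d = 2.

Enumerate all 2^4 = 16 messages m ∈ F_2^4.
For each, compute codeword c = mG in F_2^9, then tally its weight.
  m = 0000 → c = 000000000, weight = 0.
  m = 1000 → c = 111010000, weight = 4.
  m = 0100 → c = 010100011, weight = 4.
  m = 1100 → c = 101110011, weight = 6.
  m = 0010 → c = 111111000, weight = 6.
  m = 1010 → c = 000101000, weight = 2.
  m = 0110 → c = 101011011, weight = 6.
  m = 1110 → c = 010001011, weight = 4.
  m = 0001 → c = 110110000, weight = 4.
  m = 1001 → c = 001100000, weight = 2.
  m = 0101 → c = 100010011, weight = 4.
  m = 1101 → c = 011000011, weight = 4.
  m = 0011 → c = 001001000, weight = 2.
  m = 1011 → c = 110011000, weight = 4.
  m = 0111 → c = 011101011, weight = 6.
  m = 1111 → c = 100111011, weight = 6.
Tally weights:
  weight 0: 1 codewords.
  weight 2: 3 codewords.
  weight 4: 7 codewords.
  weight 6: 5 codewords.
Minimum distance d = smallest w > 0 with A_w > 0 = 2.
Sanity: Σ A_w = 16 = 2^4 = 16 ✓.


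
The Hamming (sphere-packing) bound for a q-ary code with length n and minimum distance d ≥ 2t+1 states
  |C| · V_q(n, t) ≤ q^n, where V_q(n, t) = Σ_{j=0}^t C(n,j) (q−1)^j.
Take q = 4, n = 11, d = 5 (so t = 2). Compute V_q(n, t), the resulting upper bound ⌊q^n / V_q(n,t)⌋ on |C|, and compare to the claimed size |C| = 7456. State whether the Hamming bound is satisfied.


V_q(n, t) = 529, q^n = 4194304, Hamming bound = 7928, |C| = 7456 ≤ bound (satisfied).

Step 1: Compute V_q(n, t) = Σ_{j=0}^2 C(n, j) (q−1)^j.
  j = 0: C(11,0)·(3)^0 = 1·1 = 1.
  j = 1: C(11,1)·(3)^1 = 11·3 = 33.
  j = 2: C(11,2)·(3)^2 = 55·9 = 495.
  V_q(n, t) = 1 + 33 + 495 = 529.
Step 2: q^n = 4^11 = 4194304.
Step 3: Hamming bound ⌊q^n / V_q(n,t)⌋ = ⌊4194304/529⌋ = 7928.
Step 4: Compare |C| = 7456 to 7928: satisfied.
The claimed |C| lies below the Hamming bound.


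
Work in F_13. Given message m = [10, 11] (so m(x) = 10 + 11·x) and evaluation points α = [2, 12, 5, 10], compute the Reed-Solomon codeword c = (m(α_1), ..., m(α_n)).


c = [6, 12, 0, 3]

Message polynomial: m(x) = 10 + 11·x (mod 13).
For each evaluation point α_i, compute m(α_i) mod 13:
  α_1 = 2: Horner steps 11 → 6, so m(2) = 6.
  α_2 = 12: Horner steps 11 → 12, so m(12) = 12.
  α_3 = 5: Horner steps 11 → 0, so m(5) = 0.
  α_4 = 10: Horner steps 11 → 3, so m(10) = 3.
Codeword c = [6, 12, 0, 3] ∈ F_13^4.


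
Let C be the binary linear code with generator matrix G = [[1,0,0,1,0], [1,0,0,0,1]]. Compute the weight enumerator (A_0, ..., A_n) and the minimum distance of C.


Weight distribution: A_0 = 1, A_2 = 3. Minimum distance d = 2.

Enumerate all 2^2 = 4 messages m ∈ F_2^2.
For each, compute codeword c = mG in F_2^5, then tally its weight.
  m = 00 → c = 00000, weight = 0.
  m = 10 → c = 10010, weight = 2.
  m = 01 → c = 10001, weight = 2.
  m = 11 → c = 00011, weight = 2.
Tally weights:
  weight 0: 1 codewords.
  weight 2: 3 codewords.
Minimum distance d = smallest w > 0 with A_w > 0 = 2.
Sanity: Σ A_w = 4 = 2^2 = 4 ✓.


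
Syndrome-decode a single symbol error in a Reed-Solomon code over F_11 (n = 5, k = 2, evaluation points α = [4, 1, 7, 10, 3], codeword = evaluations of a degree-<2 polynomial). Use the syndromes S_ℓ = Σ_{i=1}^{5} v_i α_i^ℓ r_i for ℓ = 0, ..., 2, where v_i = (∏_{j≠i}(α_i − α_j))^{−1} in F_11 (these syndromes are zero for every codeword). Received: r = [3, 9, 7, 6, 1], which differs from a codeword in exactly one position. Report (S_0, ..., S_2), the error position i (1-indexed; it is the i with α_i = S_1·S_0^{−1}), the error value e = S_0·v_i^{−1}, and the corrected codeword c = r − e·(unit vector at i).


S = (5, 9, 3), error at position 1, error magnitude e = 6, c = [8, 9, 7, 6, 1].

Step 1: column multipliers v_i = (∏_{j≠i}(α_i − α_j))^{−1} mod 11.
  i = 1 (α = 4): (4−1)(4−7)(4−10)(4−3) = 3·(−3)·(−6)·1 = 54 ≡ 10, so v_1 = 10^{−1} = 10 (mod 11).
  i = 2 (α = 1): (1−4)(1−7)(1−10)(1−3) = (−3)·(−6)·(−9)·(−2) = 324 ≡ 5, so v_2 = 5^{−1} = 9 (mod 11).
  i = 3 (α = 7): (7−4)(7−1)(7−10)(7−3) = 3·6·(−3)·4 = −216 ≡ 4, so v_3 = 4^{−1} = 3 (mod 11).
  i = 4 (α = 10): (10−4)(10−1)(10−7)(10−3) = 6·9·3·7 = 1134 ≡ 1, so v_4 = 1^{−1} = 1 (mod 11).
  i = 5 (α = 3): (3−4)(3−1)(3−7)(3−10) = (−1)·2·(−4)·(−7) = −56 ≡ 10, so v_5 = 10^{−1} = 10 (mod 11).
  v = [10, 9, 3, 1, 10].
Step 2: syndromes of r = [3, 9, 7, 6, 1] (all sums mod 11).
  S_0 = Σ v_i r_i = 10·3 + 9·9 + 3·7 + 1·6 + 10·1 = 148 ≡ 5.
  S_1 = Σ v_i α_i r_i = 10·4·3 + 9·1·9 + 3·7·7 + 1·10·6 + 10·3·1 = 438 ≡ 9.
  α_i^2 mod 11 = [5, 1, 5, 1, 9].
  S_2 = Σ v_i α_i^2 r_i = 10·5·3 + 9·1·9 + 3·5·7 + 1·1·6 + 10·9·1 = 432 ≡ 3.
  S = (5, 9, 3) ≠ 0, so r is not a codeword (an error is present).
Step 3: locate the error. For a single error e at position i, S_ℓ = v_i·e·α_i^ℓ, so α_err = S_1/S_0.
  S_0^{−1} = 5^{−1} = 9 (mod 11), so α_err = 9·9 = 81 ≡ 4 = α_1. Error position i = 1.
  Consistency check: S_2/S_1 = 3·5 = 15 ≡ 4 = α_err ✓ (single-error assumption holds).
Step 4: error magnitude e = S_0/v_1 = S_0·∏_{j≠1}(α_1 − α_j) = 5·10 = 50 ≡ 6 (mod 11).
Step 5: correct position 1: c_1 = r_1 − e = 3 − 6 ≡ 8 (mod 11). Hence c = [8, 9, 7, 6, 1].
  Check: interpolating c through the α_i gives m(x) = 2 + 7·x (degree < 2) with m(α_i) = c_i for every i, so c is indeed a codeword.


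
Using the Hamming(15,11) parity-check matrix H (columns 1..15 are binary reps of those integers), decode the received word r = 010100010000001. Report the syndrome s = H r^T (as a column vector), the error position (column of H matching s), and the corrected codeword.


s = (0, 0, 0, 1)^T, error position = 1, corrected codeword c = 110100010000001

Compute s = H r^T mod 2 one row at a time:
  s_1 = 1 + 0 + 0 + 0 + 0 + 0 + 0 + 1 = 2 ≡ 0 (mod 2).
  s_2 = 1 + 0 + 0 + 0 + 0 + 0 + 0 + 1 = 2 ≡ 0 (mod 2).
  s_3 = 1 + 0 + 0 + 0 + 0 + 0 + 0 + 1 = 2 ≡ 0 (mod 2).
  s_4 = 0 + 0 + 0 + 0 + 0 + 0 + 0 + 1 = 1 ≡ 1 (mod 2).
s = (0, 0, 0, 1)^T — this equals column 1 of H (binary 0001), so error is at position 1.
Correct: flip bit 1 of r = 010100010000001 to get c = 110100010000001.


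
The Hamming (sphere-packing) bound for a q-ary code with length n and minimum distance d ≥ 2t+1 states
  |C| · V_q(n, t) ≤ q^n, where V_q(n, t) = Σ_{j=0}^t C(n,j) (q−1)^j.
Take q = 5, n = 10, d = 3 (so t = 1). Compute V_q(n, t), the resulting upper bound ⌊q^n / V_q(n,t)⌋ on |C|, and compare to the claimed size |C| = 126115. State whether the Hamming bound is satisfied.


V_q(n, t) = 41, q^n = 9765625, Hamming bound = 238185, |C| = 126115 ≤ bound (satisfied).

Step 1: Compute V_q(n, t) = Σ_{j=0}^1 C(n, j) (q−1)^j.
  j = 0: C(10,0)·(4)^0 = 1·1 = 1.
  j = 1: C(10,1)·(4)^1 = 10·4 = 40.
  V_q(n, t) = 1 + 40 = 41.
Step 2: q^n = 5^10 = 9765625.
Step 3: Hamming bound ⌊q^n / V_q(n,t)⌋ = ⌊9765625/41⌋ = 238185.
Step 4: Compare |C| = 126115 to 238185: satisfied.
The claimed |C| lies below the Hamming bound.


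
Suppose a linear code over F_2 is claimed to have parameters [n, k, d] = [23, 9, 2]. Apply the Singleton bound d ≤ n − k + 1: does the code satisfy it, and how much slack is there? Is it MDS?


Singleton RHS = n − k + 1 = 15, slack = 13, bound satisfied, not MDS.

Singleton bound: d ≤ n − k + 1.
Here n = 23, k = 9, so n − k + 1 = 15.
Given d = 2, check d ≤ 15: YES.
Slack = (n − k + 1) − d = 13.
The code is NOT MDS (slack = 13 > 0).
Description: the claimed parameters are [23, 9, 2]_2; such a code would be non-MDS.


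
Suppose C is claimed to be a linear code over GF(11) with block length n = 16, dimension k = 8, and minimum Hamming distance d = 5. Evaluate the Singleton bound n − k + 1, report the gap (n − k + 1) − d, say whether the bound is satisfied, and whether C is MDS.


Singleton RHS = n − k + 1 = 9, slack = 4, bound satisfied, not MDS.

Singleton bound: d ≤ n − k + 1.
Here n = 16, k = 8, so n − k + 1 = 9.
Given d = 5, check d ≤ 9: YES.
Slack = (n − k + 1) − d = 4.
The code is NOT MDS (slack = 4 > 0).
Description: the claimed parameters are [16, 8, 5]_11; such a code would be non-MDS.


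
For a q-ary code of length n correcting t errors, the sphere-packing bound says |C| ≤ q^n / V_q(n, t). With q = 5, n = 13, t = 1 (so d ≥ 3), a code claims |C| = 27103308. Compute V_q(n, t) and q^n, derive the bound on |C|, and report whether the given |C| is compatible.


V_q(n, t) = 53, q^n = 1220703125, Hamming bound = 23032134, |C| = 27103308 > bound (violated).

Step 1: Compute V_q(n, t) = Σ_{j=0}^1 C(n, j) (q−1)^j.
  j = 0: C(13,0)·(4)^0 = 1·1 = 1.
  j = 1: C(13,1)·(4)^1 = 13·4 = 52.
  V_q(n, t) = 1 + 52 = 53.
Step 2: q^n = 5^13 = 1220703125.
Step 3: Hamming bound ⌊q^n / V_q(n,t)⌋ = ⌊1220703125/53⌋ = 23032134.
Step 4: Compare |C| = 27103308 to 23032134: violated.
The claimed |C| lies above the Hamming bound, so no 5-ary code of length 13 with d ≥ 3 can have 27103308 codewords.


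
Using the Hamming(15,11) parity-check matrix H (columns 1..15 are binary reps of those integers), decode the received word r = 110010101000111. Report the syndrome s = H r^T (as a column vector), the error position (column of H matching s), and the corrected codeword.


s = (0, 1, 0, 0)^T, error position = 4, corrected codeword c = 110110101000111

Compute s = H r^T mod 2 one row at a time:
  s_1 = 0 + 1 + 0 + 0 + 0 + 1 + 1 + 1 = 4 ≡ 0 (mod 2).
  s_2 = 0 + 1 + 0 + 1 + 0 + 1 + 1 + 1 = 5 ≡ 1 (mod 2).
  s_3 = 1 + 0 + 0 + 1 + 0 + 0 + 1 + 1 = 4 ≡ 0 (mod 2).
  s_4 = 1 + 0 + 1 + 1 + 1 + 0 + 1 + 1 = 6 ≡ 0 (mod 2).
s = (0, 1, 0, 0)^T — this equals column 4 of H (binary 0100), so error is at position 4.
Correct: flip bit 4 of r = 110010101000111 to get c = 110110101000111.


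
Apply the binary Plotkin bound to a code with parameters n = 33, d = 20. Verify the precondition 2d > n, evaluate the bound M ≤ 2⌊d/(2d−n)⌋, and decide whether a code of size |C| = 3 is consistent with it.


Plotkin bound M ≤ 4; given |C| = 3 ≤ bound (satisfied).

Check applicability: 2d = 40, n = 33.
2d − n = 7 > 0, so Plotkin applies.
Compute d/(2d−n) = 20/7 ≈ 2.8571.
⌊d/(2d−n)⌋ = 2.
Plotkin bound: M ≤ 2·2 = 4.
Given |C| = 3, check: satisfied.
This |C| is below the Plotkin bound.


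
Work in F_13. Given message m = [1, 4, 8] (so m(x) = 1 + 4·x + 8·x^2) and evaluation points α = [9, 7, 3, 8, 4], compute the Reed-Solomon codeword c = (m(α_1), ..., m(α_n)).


c = [9, 5, 7, 12, 2]

Message polynomial: m(x) = 1 + 4·x + 8·x^2 (mod 13).
For each evaluation point α_i, compute m(α_i) mod 13:
  α_1 = 9: Horner steps 8 → 11 → 9, so m(9) = 9.
  α_2 = 7: Horner steps 8 → 8 → 5, so m(7) = 5.
  α_3 = 3: Horner steps 8 → 2 → 7, so m(3) = 7.
  α_4 = 8: Horner steps 8 → 3 → 12, so m(8) = 12.
  α_5 = 4: Horner steps 8 → 10 → 2, so m(4) = 2.
Codeword c = [9, 5, 7, 12, 2] ∈ F_13^5.


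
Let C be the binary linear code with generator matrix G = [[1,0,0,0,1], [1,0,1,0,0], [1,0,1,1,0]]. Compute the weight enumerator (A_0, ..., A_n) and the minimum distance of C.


Weight distribution: A_0 = 1, A_1 = 1, A_2 = 3, A_3 = 3. Minimum distance d = 1.

Enumerate all 2^3 = 8 messages m ∈ F_2^3.
For each, compute codeword c = mG in F_2^5, then tally its weight.
  m = 000 → c = 00000, weight = 0.
  m = 100 → c = 10001, weight = 2.
  m = 010 → c = 10100, weight = 2.
  m = 110 → c = 00101, weight = 2.
  m = 001 → c = 10110, weight = 3.
  m = 101 → c = 00111, weight = 3.
  m = 011 → c = 00010, weight = 1.
  m = 111 → c = 10011, weight = 3.
Tally weights:
  weight 0: 1 codewords.
  weight 1: 1 codewords.
  weight 2: 3 codewords.
  weight 3: 3 codewords.
Minimum distance d = smallest w > 0 with A_w > 0 = 1.
Sanity: Σ A_w = 8 = 2^3 = 8 ✓.


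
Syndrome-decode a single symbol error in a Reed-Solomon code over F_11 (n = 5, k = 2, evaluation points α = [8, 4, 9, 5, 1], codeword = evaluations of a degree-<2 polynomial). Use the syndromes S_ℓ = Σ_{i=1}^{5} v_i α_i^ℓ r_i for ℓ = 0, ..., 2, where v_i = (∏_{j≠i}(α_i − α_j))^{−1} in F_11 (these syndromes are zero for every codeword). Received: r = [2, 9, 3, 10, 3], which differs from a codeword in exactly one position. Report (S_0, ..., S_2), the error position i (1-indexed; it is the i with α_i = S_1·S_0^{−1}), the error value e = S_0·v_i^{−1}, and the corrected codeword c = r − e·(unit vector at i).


S = (8, 8, 8), error at position 5, error magnitude e = 8, c = [2, 9, 3, 10, 6].

Step 1: column multipliers v_i = (∏_{j≠i}(α_i − α_j))^{−1} mod 11.
  i = 1 (α = 8): (8−4)(8−9)(8−5)(8−1) = 4·(−1)·3·7 = −84 ≡ 4, so v_1 = 4^{−1} = 3 (mod 11).
  i = 2 (α = 4): (4−8)(4−9)(4−5)(4−1) = (−4)·(−5)·(−1)·3 = −60 ≡ 6, so v_2 = 6^{−1} = 2 (mod 11).
  i = 3 (α = 9): (9−8)(9−4)(9−5)(9−1) = 1·5·4·8 = 160 ≡ 6, so v_3 = 6^{−1} = 2 (mod 11).
  i = 4 (α = 5): (5−8)(5−4)(5−9)(5−1) = (−3)·1·(−4)·4 = 48 ≡ 4, so v_4 = 4^{−1} = 3 (mod 11).
  i = 5 (α = 1): (1−8)(1−4)(1−9)(1−5) = (−7)·(−3)·(−8)·(−4) = 672 ≡ 1, so v_5 = 1^{−1} = 1 (mod 11).
  v = [3, 2, 2, 3, 1].
Step 2: syndromes of r = [2, 9, 3, 10, 3] (all sums mod 11).
  S_0 = Σ v_i r_i = 3·2 + 2·9 + 2·3 + 3·10 + 1·3 = 63 ≡ 8.
  S_1 = Σ v_i α_i r_i = 3·8·2 + 2·4·9 + 2·9·3 + 3·5·10 + 1·1·3 = 327 ≡ 8.
  α_i^2 mod 11 = [9, 5, 4, 3, 1].
  S_2 = Σ v_i α_i^2 r_i = 3·9·2 + 2·5·9 + 2·4·3 + 3·3·10 + 1·1·3 = 261 ≡ 8.
  S = (8, 8, 8) ≠ 0, so r is not a codeword (an error is present).
Step 3: locate the error. For a single error e at position i, S_ℓ = v_i·e·α_i^ℓ, so α_err = S_1/S_0.
  S_0^{−1} = 8^{−1} = 7 (mod 11), so α_err = 8·7 = 56 ≡ 1 = α_5. Error position i = 5.
  Consistency check: S_2/S_1 = 8·7 = 56 ≡ 1 = α_err ✓ (single-error assumption holds).
Step 4: error magnitude e = S_0/v_5 = S_0·∏_{j≠5}(α_5 − α_j) = 8·1 = 8 ≡ 8 (mod 11).
Step 5: correct position 5: c_5 = r_5 − e = 3 − 8 ≡ 6 (mod 11). Hence c = [2, 9, 3, 10, 6].
  Check: interpolating c through the α_i gives m(x) = 5 + 1·x (degree < 2) with m(α_i) = c_i for every i, so c is indeed a codeword.


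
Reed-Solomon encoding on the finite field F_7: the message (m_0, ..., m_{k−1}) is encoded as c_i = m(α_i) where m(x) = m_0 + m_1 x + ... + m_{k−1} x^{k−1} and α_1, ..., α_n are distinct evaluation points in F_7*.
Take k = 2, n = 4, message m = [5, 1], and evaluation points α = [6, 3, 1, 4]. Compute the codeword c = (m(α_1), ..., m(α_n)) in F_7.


c = [4, 1, 6, 2]

Message polynomial: m(x) = 5 + 1·x (mod 7).
For each evaluation point α_i, compute m(α_i) mod 7:
  α_1 = 6: Horner steps 1 → 4, so m(6) = 4.
  α_2 = 3: Horner steps 1 → 1, so m(3) = 1.
  α_3 = 1: Horner steps 1 → 6, so m(1) = 6.
  α_4 = 4: Horner steps 1 → 2, so m(4) = 2.
Codeword c = [4, 1, 6, 2] ∈ F_7^4.


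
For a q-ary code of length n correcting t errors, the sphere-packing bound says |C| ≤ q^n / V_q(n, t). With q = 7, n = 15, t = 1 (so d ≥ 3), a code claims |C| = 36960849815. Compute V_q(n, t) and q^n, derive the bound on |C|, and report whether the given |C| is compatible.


V_q(n, t) = 91, q^n = 4747561509943, Hamming bound = 52171005603, |C| = 36960849815 ≤ bound (satisfied).

Step 1: Compute V_q(n, t) = Σ_{j=0}^1 C(n, j) (q−1)^j.
  j = 0: C(15,0)·(6)^0 = 1·1 = 1.
  j = 1: C(15,1)·(6)^1 = 15·6 = 90.
  V_q(n, t) = 1 + 90 = 91.
Step 2: q^n = 7^15 = 4747561509943.
Step 3: Hamming bound ⌊q^n / V_q(n,t)⌋ = ⌊4747561509943/91⌋ = 52171005603.
Step 4: Compare |C| = 36960849815 to 52171005603: satisfied.
The claimed |C| lies below the Hamming bound.


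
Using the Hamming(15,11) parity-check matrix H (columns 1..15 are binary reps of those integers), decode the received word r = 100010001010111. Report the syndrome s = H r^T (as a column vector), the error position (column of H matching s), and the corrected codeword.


s = (1, 0, 1, 0)^T, error position = 10, corrected codeword c = 100010001110111

Compute s = H r^T mod 2 one row at a time:
  s_1 = 0 + 1 + 0 + 1 + 0 + 1 + 1 + 1 = 5 ≡ 1 (mod 2).
  s_2 = 0 + 1 + 0 + 0 + 0 + 1 + 1 + 1 = 4 ≡ 0 (mod 2).
  s_3 = 0 + 0 + 0 + 0 + 0 + 1 + 1 + 1 = 3 ≡ 1 (mod 2).
  s_4 = 1 + 0 + 1 + 0 + 1 + 1 + 1 + 1 = 6 ≡ 0 (mod 2).
s = (1, 0, 1, 0)^T — this equals column 10 of H (binary 1010), so error is at position 10.
Correct: flip bit 10 of r = 100010001010111 to get c = 100010001110111.


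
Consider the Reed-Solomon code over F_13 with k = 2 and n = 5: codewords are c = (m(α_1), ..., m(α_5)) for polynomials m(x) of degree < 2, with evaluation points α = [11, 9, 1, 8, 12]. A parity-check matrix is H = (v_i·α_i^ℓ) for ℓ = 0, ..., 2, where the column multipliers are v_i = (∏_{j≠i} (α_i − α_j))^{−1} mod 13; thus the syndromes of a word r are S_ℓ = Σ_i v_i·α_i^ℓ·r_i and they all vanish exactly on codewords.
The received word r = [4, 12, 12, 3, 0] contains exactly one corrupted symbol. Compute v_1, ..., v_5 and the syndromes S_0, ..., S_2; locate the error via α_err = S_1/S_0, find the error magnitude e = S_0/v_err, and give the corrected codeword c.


S = (3, 3, 3), error at position 3, error magnitude e = 7, c = [4, 12, 5, 3, 0].

Step 1: column multipliers v_i = (∏_{j≠i}(α_i − α_j))^{−1} mod 13.
  i = 1 (α = 11): (11−9)(11−1)(11−8)(11−12) = 2·10·3·(−1) = −60 ≡ 5, so v_1 = 5^{−1} = 8 (mod 13).
  i = 2 (α = 9): (9−11)(9−1)(9−8)(9−12) = (−2)·8·1·(−3) = 48 ≡ 9, so v_2 = 9^{−1} = 3 (mod 13).
  i = 3 (α = 1): (1−11)(1−9)(1−8)(1−12) = (−10)·(−8)·(−7)·(−11) = 6160 ≡ 11, so v_3 = 11^{−1} = 6 (mod 13).
  i = 4 (α = 8): (8−11)(8−9)(8−1)(8−12) = (−3)·(−1)·7·(−4) = −84 ≡ 7, so v_4 = 7^{−1} = 2 (mod 13).
  i = 5 (α = 12): (12−11)(12−9)(12−1)(12−8) = 1·3·11·4 = 132 ≡ 2, so v_5 = 2^{−1} = 7 (mod 13).
  v = [8, 3, 6, 2, 7].
Step 2: syndromes of r = [4, 12, 12, 3, 0] (all sums mod 13).
  S_0 = Σ v_i r_i = 8·4 + 3·12 + 6·12 + 2·3 + 7·0 = 146 ≡ 3.
  S_1 = Σ v_i α_i r_i = 8·11·4 + 3·9·12 + 6·1·12 + 2·8·3 + 7·12·0 = 796 ≡ 3.
  α_i^2 mod 13 = [4, 3, 1, 12, 1].
  S_2 = Σ v_i α_i^2 r_i = 8·4·4 + 3·3·12 + 6·1·12 + 2·12·3 + 7·1·0 = 380 ≡ 3.
  S = (3, 3, 3) ≠ 0, so r is not a codeword (an error is present).
Step 3: locate the error. For a single error e at position i, S_ℓ = v_i·e·α_i^ℓ, so α_err = S_1/S_0.
  S_0^{−1} = 3^{−1} = 9 (mod 13), so α_err = 3·9 = 27 ≡ 1 = α_3. Error position i = 3.
  Consistency check: S_2/S_1 = 3·9 = 27 ≡ 1 = α_err ✓ (single-error assumption holds).
Step 4: error magnitude e = S_0/v_3 = S_0·∏_{j≠3}(α_3 − α_j) = 3·11 = 33 ≡ 7 (mod 13).
Step 5: correct position 3: c_3 = r_3 − e = 12 − 7 ≡ 5 (mod 13). Hence c = [4, 12, 5, 3, 0].
  Check: interpolating c through the α_i gives m(x) = 9 + 9·x (degree < 2) with m(α_i) = c_i for every i, so c is indeed a codeword.


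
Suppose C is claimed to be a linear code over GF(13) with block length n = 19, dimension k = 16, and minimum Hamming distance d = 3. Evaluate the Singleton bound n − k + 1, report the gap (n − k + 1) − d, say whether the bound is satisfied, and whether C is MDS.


Singleton RHS = n − k + 1 = 4, slack = 1, bound satisfied, not MDS.

Singleton bound: d ≤ n − k + 1.
Here n = 19, k = 16, so n − k + 1 = 4.
Given d = 3, check d ≤ 4: YES.
Slack = (n − k + 1) − d = 1.
The code is NOT MDS (slack = 1 > 0).
Description: the claimed parameters are [19, 16, 3]_13; such a code would be non-MDS.


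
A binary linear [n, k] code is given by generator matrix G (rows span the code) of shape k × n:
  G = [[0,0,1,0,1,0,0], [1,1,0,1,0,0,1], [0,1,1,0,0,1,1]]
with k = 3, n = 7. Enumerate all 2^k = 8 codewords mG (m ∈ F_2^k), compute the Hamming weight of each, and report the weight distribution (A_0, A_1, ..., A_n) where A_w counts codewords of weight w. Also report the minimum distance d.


Weight distribution: A_0 = 1, A_2 = 1, A_4 = 5, A_6 = 1. Minimum distance d = 2.

Enumerate all 2^3 = 8 messages m ∈ F_2^3.
For each, compute codeword c = mG in F_2^7, then tally its weight.
  m = 000 → c = 0000000, weight = 0.
  m = 100 → c = 0010100, weight = 2.
  m = 010 → c = 1101001, weight = 4.
  m = 110 → c = 1111101, weight = 6.
  m = 001 → c = 0110011, weight = 4.
  m = 101 → c = 0100111, weight = 4.
  m = 011 → c = 1011010, weight = 4.
  m = 111 → c = 1001110, weight = 4.
Tally weights:
  weight 0: 1 codewords.
  weight 2: 1 codewords.
  weight 4: 5 codewords.
  weight 6: 1 codewords.
Minimum distance d = smallest w > 0 with A_w > 0 = 2.
Sanity: Σ A_w = 8 = 2^3 = 8 ✓.


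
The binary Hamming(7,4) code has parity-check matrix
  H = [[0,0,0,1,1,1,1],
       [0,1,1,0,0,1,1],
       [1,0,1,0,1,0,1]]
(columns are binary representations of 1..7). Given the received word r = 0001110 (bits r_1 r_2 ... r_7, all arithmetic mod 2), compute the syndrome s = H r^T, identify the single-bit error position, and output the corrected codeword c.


s = (1, 1, 1)^T, error position = 7, corrected codeword c = 0001111

Compute s = H r^T mod 2 one row at a time:
  s_1 = 1 + 1 + 1 + 0 = 3 ≡ 1 (mod 2).
  s_2 = 0 + 0 + 1 + 0 = 1 ≡ 1 (mod 2).
  s_3 = 0 + 0 + 1 + 0 = 1 ≡ 1 (mod 2).
s = (1, 1, 1)^T — this equals column 7 of H (binary 111), so error is at position 7.
Correct: flip bit 7 of r = 0001110 to get c = 0001111.


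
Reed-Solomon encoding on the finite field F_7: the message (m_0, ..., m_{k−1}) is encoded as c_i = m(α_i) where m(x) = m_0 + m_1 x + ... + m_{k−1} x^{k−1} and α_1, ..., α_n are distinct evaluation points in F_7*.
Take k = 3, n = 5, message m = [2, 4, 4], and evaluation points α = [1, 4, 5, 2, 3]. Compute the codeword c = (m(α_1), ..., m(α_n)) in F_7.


c = [3, 5, 3, 5, 1]

Message polynomial: m(x) = 2 + 4·x + 4·x^2 (mod 7).
For each evaluation point α_i, compute m(α_i) mod 7:
  α_1 = 1: Horner steps 4 → 1 → 3, so m(1) = 3.
  α_2 = 4: Horner steps 4 → 6 → 5, so m(4) = 5.
  α_3 = 5: Horner steps 4 → 3 → 3, so m(5) = 3.
  α_4 = 2: Horner steps 4 → 5 → 5, so m(2) = 5.
  α_5 = 3: Horner steps 4 → 2 → 1, so m(3) = 1.
Codeword c = [3, 5, 3, 5, 1] ∈ F_7^5.


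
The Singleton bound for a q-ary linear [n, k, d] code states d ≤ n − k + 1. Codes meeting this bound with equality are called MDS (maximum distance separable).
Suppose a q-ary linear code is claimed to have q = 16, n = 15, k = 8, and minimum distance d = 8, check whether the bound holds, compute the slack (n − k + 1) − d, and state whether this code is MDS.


Singleton RHS = n − k + 1 = 8, slack = 0, bound satisfied, MDS.

Singleton bound: d ≤ n − k + 1.
Here n = 15, k = 8, so n − k + 1 = 8.
Given d = 8, check d ≤ 8: YES.
Slack = (n − k + 1) − d = 0.
The code is MDS (slack = 0).
Description: the claimed parameters are [15, 8, 8]_16; such a code would be MDS (meets Singleton bound).


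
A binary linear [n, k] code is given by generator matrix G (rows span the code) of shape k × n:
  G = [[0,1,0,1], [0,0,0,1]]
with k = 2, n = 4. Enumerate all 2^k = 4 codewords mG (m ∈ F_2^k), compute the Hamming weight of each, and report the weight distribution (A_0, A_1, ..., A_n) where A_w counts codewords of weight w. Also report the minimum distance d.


Weight distribution: A_0 = 1, A_1 = 2, A_2 = 1. Minimum distance d = 1.

Enumerate all 2^2 = 4 messages m ∈ F_2^2.
For each, compute codeword c = mG in F_2^4, then tally its weight.
  m = 00 → c = 0000, weight = 0.
  m = 10 → c = 0101, weight = 2.
  m = 01 → c = 0001, weight = 1.
  m = 11 → c = 0100, weight = 1.
Tally weights:
  weight 0: 1 codewords.
  weight 1: 2 codewords.
  weight 2: 1 codewords.
Minimum distance d = smallest w > 0 with A_w > 0 = 1.
Sanity: Σ A_w = 4 = 2^2 = 4 ✓.


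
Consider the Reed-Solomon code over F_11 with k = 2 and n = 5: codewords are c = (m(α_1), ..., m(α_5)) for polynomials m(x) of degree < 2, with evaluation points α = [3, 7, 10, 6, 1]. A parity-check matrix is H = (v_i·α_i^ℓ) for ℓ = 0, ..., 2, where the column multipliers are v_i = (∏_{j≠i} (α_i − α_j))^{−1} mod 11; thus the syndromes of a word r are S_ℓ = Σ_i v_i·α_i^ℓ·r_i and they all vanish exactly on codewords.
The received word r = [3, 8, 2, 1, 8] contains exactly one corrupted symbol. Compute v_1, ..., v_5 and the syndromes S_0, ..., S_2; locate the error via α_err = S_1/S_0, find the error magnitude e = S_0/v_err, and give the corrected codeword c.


S = (3, 10, 4), error at position 2, error magnitude e = 4, c = [3, 4, 2, 1, 8].

Step 1: column multipliers v_i = (∏_{j≠i}(α_i − α_j))^{−1} mod 11.
  i = 1 (α = 3): (3−7)(3−10)(3−6)(3−1) = (−4)·(−7)·(−3)·2 = −168 ≡ 8, so v_1 = 8^{−1} = 7 (mod 11).
  i = 2 (α = 7): (7−3)(7−10)(7−6)(7−1) = 4·(−3)·1·6 = −72 ≡ 5, so v_2 = 5^{−1} = 9 (mod 11).
  i = 3 (α = 10): (10−3)(10−7)(10−6)(10−1) = 7·3·4·9 = 756 ≡ 8, so v_3 = 8^{−1} = 7 (mod 11).
  i = 4 (α = 6): (6−3)(6−7)(6−10)(6−1) = 3·(−1)·(−4)·5 = 60 ≡ 5, so v_4 = 5^{−1} = 9 (mod 11).
  i = 5 (α = 1): (1−3)(1−7)(1−10)(1−6) = (−2)·(−6)·(−9)·(−5) = 540 ≡ 1, so v_5 = 1^{−1} = 1 (mod 11).
  v = [7, 9, 7, 9, 1].
Step 2: syndromes of r = [3, 8, 2, 1, 8] (all sums mod 11).
  S_0 = Σ v_i r_i = 7·3 + 9·8 + 7·2 + 9·1 + 1·8 = 124 ≡ 3.
  S_1 = Σ v_i α_i r_i = 7·3·3 + 9·7·8 + 7·10·2 + 9·6·1 + 1·1·8 = 769 ≡ 10.
  α_i^2 mod 11 = [9, 5, 1, 3, 1].
  S_2 = Σ v_i α_i^2 r_i = 7·9·3 + 9·5·8 + 7·1·2 + 9·3·1 + 1·1·8 = 598 ≡ 4.
  S = (3, 10, 4) ≠ 0, so r is not a codeword (an error is present).
Step 3: locate the error. For a single error e at position i, S_ℓ = v_i·e·α_i^ℓ, so α_err = S_1/S_0.
  S_0^{−1} = 3^{−1} = 4 (mod 11), so α_err = 10·4 = 40 ≡ 7 = α_2. Error position i = 2.
  Consistency check: S_2/S_1 = 4·10 = 40 ≡ 7 = α_err ✓ (single-error assumption holds).
Step 4: error magnitude e = S_0/v_2 = S_0·∏_{j≠2}(α_2 − α_j) = 3·5 = 15 ≡ 4 (mod 11).
Step 5: correct position 2: c_2 = r_2 − e = 8 − 4 ≡ 4 (mod 11). Hence c = [3, 4, 2, 1, 8].
  Check: interpolating c through the α_i gives m(x) = 5 + 3·x (degree < 2) with m(α_i) = c_i for every i, so c is indeed a codeword.


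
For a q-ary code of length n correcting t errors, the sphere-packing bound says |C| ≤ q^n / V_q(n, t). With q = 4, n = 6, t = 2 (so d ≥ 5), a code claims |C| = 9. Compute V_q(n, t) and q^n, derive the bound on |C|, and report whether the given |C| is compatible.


V_q(n, t) = 154, q^n = 4096, Hamming bound = 26, |C| = 9 ≤ bound (satisfied).

Step 1: Compute V_q(n, t) = Σ_{j=0}^2 C(n, j) (q−1)^j.
  j = 0: C(6,0)·(3)^0 = 1·1 = 1.
  j = 1: C(6,1)·(3)^1 = 6·3 = 18.
  j = 2: C(6,2)·(3)^2 = 15·9 = 135.
  V_q(n, t) = 1 + 18 + 135 = 154.
Step 2: q^n = 4^6 = 4096.
Step 3: Hamming bound ⌊q^n / V_q(n,t)⌋ = ⌊4096/154⌋ = 26.
Step 4: Compare |C| = 9 to 26: satisfied.
The claimed |C| lies below the Hamming bound.


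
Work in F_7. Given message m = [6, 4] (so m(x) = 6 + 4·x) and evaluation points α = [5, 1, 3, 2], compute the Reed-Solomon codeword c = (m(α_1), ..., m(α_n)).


c = [5, 3, 4, 0]

Message polynomial: m(x) = 6 + 4·x (mod 7).
For each evaluation point α_i, compute m(α_i) mod 7:
  α_1 = 5: Horner steps 4 → 5, so m(5) = 5.
  α_2 = 1: Horner steps 4 → 3, so m(1) = 3.
  α_3 = 3: Horner steps 4 → 4, so m(3) = 4.
  α_4 = 2: Horner steps 4 → 0, so m(2) = 0.
Codeword c = [5, 3, 4, 0] ∈ F_7^4.


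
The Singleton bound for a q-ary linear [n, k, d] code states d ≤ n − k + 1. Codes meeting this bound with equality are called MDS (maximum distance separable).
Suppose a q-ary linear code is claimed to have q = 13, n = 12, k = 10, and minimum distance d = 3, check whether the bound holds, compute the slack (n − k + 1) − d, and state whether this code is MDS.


Singleton RHS = n − k + 1 = 3, slack = 0, bound satisfied, MDS.

Singleton bound: d ≤ n − k + 1.
Here n = 12, k = 10, so n − k + 1 = 3.
Given d = 3, check d ≤ 3: YES.
Slack = (n − k + 1) − d = 0.
The code is MDS (slack = 0).
Description: the claimed parameters are [12, 10, 3]_13; such a code would be MDS (meets Singleton bound).


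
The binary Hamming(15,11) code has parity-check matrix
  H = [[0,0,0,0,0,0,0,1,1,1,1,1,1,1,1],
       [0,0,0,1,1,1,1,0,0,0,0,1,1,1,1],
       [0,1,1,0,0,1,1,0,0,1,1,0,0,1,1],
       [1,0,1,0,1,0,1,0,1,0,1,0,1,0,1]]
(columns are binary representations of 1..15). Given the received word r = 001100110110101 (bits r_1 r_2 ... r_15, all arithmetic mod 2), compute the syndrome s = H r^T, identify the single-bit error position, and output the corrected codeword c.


s = (1, 0, 1, 1)^T, error position = 11, corrected codeword c = 001100110100101

Compute s = H r^T mod 2 one row at a time:
  s_1 = 1 + 0 + 1 + 1 + 0 + 1 + 0 + 1 = 5 ≡ 1 (mod 2).
  s_2 = 1 + 0 + 0 + 1 + 0 + 1 + 0 + 1 = 4 ≡ 0 (mod 2).
  s_3 = 0 + 1 + 0 + 1 + 1 + 1 + 0 + 1 = 5 ≡ 1 (mod 2).
  s_4 = 0 + 1 + 0 + 1 + 0 + 1 + 1 + 1 = 5 ≡ 1 (mod 2).
s = (1, 0, 1, 1)^T — this equals column 11 of H (binary 1011), so error is at position 11.
Correct: flip bit 11 of r = 001100110110101 to get c = 001100110100101.


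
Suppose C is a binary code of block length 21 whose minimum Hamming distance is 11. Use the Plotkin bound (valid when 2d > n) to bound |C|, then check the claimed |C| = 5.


Plotkin bound M ≤ 22; given |C| = 5 ≤ bound (satisfied).

Check applicability: 2d = 22, n = 21.
2d − n = 1 > 0, so Plotkin applies.
Compute d/(2d−n) = 11/1 ≈ 11.0000.
⌊d/(2d−n)⌋ = 11.
Plotkin bound: M ≤ 2·11 = 22.
Given |C| = 5, check: satisfied.
This |C| is below the Plotkin bound.


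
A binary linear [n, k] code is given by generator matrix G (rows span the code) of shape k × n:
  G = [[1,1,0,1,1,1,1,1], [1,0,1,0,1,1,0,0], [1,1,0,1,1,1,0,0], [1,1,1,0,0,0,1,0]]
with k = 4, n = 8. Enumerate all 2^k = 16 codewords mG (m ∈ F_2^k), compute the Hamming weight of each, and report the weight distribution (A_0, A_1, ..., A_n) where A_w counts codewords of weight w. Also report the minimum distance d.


Weight distribution: A_0 = 1, A_2 = 1, A_3 = 3, A_4 = 5, A_5 = 4, A_6 = 1, A_7 = 1. Minimum distance d = 2.

Enumerate all 2^4 = 16 messages m ∈ F_2^4.
For each, compute codeword c = mG in F_2^8, then tally its weight.
  m = 0000 → c = 00000000, weight = 0.
  m = 1000 → c = 11011111, weight = 7.
  m = 0100 → c = 10101100, weight = 4.
  m = 1100 → c = 01110011, weight = 5.
  m = 0010 → c = 11011100, weight = 5.
  m = 1010 → c = 00000011, weight = 2.
  m = 0110 → c = 01110000, weight = 3.
  m = 1110 → c = 10101111, weight = 6.
  m = 0001 → c = 11100010, weight = 4.
  m = 1001 → c = 00111101, weight = 5.
  m = 0101 → c = 01001110, weight = 4.
  m = 1101 → c = 10010001, weight = 3.
  m = 0011 → c = 00111110, weight = 5.
  m = 1011 → c = 11100001, weight = 4.
  m = 0111 → c = 10010010, weight = 3.
  m = 1111 → c = 01001101, weight = 4.
Tally weights:
  weight 0: 1 codewords.
  weight 2: 1 codewords.
  weight 3: 3 codewords.
  weight 4: 5 codewords.
  weight 5: 4 codewords.
  weight 6: 1 codewords.
  weight 7: 1 codewords.
Minimum distance d = smallest w > 0 with A_w > 0 = 2.
Sanity: Σ A_w = 16 = 2^4 = 16 ✓.


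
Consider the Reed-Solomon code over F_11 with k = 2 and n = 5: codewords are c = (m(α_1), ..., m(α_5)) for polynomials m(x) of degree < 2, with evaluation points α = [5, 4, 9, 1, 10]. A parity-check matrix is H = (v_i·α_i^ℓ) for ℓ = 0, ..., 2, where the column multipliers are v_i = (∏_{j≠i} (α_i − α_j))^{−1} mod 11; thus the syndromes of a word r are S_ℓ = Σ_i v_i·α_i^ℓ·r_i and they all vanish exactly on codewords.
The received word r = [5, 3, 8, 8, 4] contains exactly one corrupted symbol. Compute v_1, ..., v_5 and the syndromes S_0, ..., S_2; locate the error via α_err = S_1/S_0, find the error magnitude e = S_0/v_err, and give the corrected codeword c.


S = (10, 2, 7), error at position 3, error magnitude e = 6, c = [5, 3, 2, 8, 4].

Step 1: column multipliers v_i = (∏_{j≠i}(α_i − α_j))^{−1} mod 11.
  i = 1 (α = 5): (5−4)(5−9)(5−1)(5−10) = 1·(−4)·4·(−5) = 80 ≡ 3, so v_1 = 3^{−1} = 4 (mod 11).
  i = 2 (α = 4): (4−5)(4−9)(4−1)(4−10) = (−1)·(−5)·3·(−6) = −90 ≡ 9, so v_2 = 9^{−1} = 5 (mod 11).
  i = 3 (α = 9): (9−5)(9−4)(9−1)(9−10) = 4·5·8·(−1) = −160 ≡ 5, so v_3 = 5^{−1} = 9 (mod 11).
  i = 4 (α = 1): (1−5)(1−4)(1−9)(1−10) = (−4)·(−3)·(−8)·(−9) = 864 ≡ 6, so v_4 = 6^{−1} = 2 (mod 11).
  i = 5 (α = 10): (10−5)(10−4)(10−9)(10−1) = 5·6·1·9 = 270 ≡ 6, so v_5 = 6^{−1} = 2 (mod 11).
  v = [4, 5, 9, 2, 2].
Step 2: syndromes of r = [5, 3, 8, 8, 4] (all sums mod 11).
  S_0 = Σ v_i r_i = 4·5 + 5·3 + 9·8 + 2·8 + 2·4 = 131 ≡ 10.
  S_1 = Σ v_i α_i r_i = 4·5·5 + 5·4·3 + 9·9·8 + 2·1·8 + 2·10·4 = 904 ≡ 2.
  α_i^2 mod 11 = [3, 5, 4, 1, 1].
  S_2 = Σ v_i α_i^2 r_i = 4·3·5 + 5·5·3 + 9·4·8 + 2·1·8 + 2·1·4 = 447 ≡ 7.
  S = (10, 2, 7) ≠ 0, so r is not a codeword (an error is present).
Step 3: locate the error. For a single error e at position i, S_ℓ = v_i·e·α_i^ℓ, so α_err = S_1/S_0.
  S_0^{−1} = 10^{−1} = 10 (mod 11), so α_err = 2·10 = 20 ≡ 9 = α_3. Error position i = 3.
  Consistency check: S_2/S_1 = 7·6 = 42 ≡ 9 = α_err ✓ (single-error assumption holds).
Step 4: error magnitude e = S_0/v_3 = S_0·∏_{j≠3}(α_3 − α_j) = 10·5 = 50 ≡ 6 (mod 11).
Step 5: correct position 3: c_3 = r_3 − e = 8 − 6 ≡ 2 (mod 11). Hence c = [5, 3, 2, 8, 4].
  Check: interpolating c through the α_i gives m(x) = 6 + 2·x (degree < 2) with m(α_i) = c_i for every i, so c is indeed a codeword.


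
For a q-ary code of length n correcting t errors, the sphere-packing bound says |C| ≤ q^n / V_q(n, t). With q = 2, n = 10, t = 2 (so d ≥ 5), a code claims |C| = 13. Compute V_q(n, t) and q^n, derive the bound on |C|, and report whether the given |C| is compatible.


V_q(n, t) = 56, q^n = 1024, Hamming bound = 18, |C| = 13 ≤ bound (satisfied).

Step 1: Compute V_q(n, t) = Σ_{j=0}^2 C(n, j) (q−1)^j.
  j = 0: C(10,0)·(1)^0 = 1·1 = 1.
  j = 1: C(10,1)·(1)^1 = 10·1 = 10.
  j = 2: C(10,2)·(1)^2 = 45·1 = 45.
  V_q(n, t) = 1 + 10 + 45 = 56.
Step 2: q^n = 2^10 = 1024.
Step 3: Hamming bound ⌊q^n / V_q(n,t)⌋ = ⌊1024/56⌋ = 18.
Step 4: Compare |C| = 13 to 18: satisfied.
The claimed |C| lies below the Hamming bound.


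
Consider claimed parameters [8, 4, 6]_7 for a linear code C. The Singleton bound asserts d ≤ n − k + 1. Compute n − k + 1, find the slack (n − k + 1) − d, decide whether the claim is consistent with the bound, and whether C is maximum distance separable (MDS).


Singleton RHS = n − k + 1 = 5, slack = -1, bound violated (no such code; not MDS).

Singleton bound: d ≤ n − k + 1.
Here n = 8, k = 4, so n − k + 1 = 5.
Given d = 6, check d ≤ 5: NO.
Slack = (n − k + 1) − d = -1.
The slack is negative: d = 6 exceeds n − k + 1 = 5 by 1, so the Singleton bound is violated and no linear [8, 4, 6]_7 code can exist. In particular it is not MDS (MDS requires d = n − k + 1 exactly).
Description: the claimed parameters are [8, 4, 6]_7; such a code would be impossible (violates the Singleton bound).


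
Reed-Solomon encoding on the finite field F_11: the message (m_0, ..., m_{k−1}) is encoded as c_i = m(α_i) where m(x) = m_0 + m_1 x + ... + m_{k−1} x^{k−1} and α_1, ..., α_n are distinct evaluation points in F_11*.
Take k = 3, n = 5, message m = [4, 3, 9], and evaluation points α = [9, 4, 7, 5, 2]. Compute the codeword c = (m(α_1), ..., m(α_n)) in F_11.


c = [1, 6, 4, 2, 2]

Message polynomial: m(x) = 4 + 3·x + 9·x^2 (mod 11).
For each evaluation point α_i, compute m(α_i) mod 11:
  α_1 = 9: Horner steps 9 → 7 → 1, so m(9) = 1.
  α_2 = 4: Horner steps 9 → 6 → 6, so m(4) = 6.
  α_3 = 7: Horner steps 9 → 0 → 4, so m(7) = 4.
  α_4 = 5: Horner steps 9 → 4 → 2, so m(5) = 2.
  α_5 = 2: Horner steps 9 → 10 → 2, so m(2) = 2.
Codeword c = [1, 6, 4, 2, 2] ∈ F_11^5.
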